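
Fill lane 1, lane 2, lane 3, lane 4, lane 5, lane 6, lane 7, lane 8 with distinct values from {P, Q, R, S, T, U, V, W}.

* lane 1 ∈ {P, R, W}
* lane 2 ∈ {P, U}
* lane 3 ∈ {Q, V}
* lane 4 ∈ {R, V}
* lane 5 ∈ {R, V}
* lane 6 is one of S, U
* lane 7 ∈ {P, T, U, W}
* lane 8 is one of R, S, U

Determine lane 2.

Among the 8 variables, Q fits only lane 3 (and all 8 values in {P, Q, R, S, T, U, V, W} must be used), so lane 3 = Q.
Among the 7 still-open variables, T fits only lane 7 (and all 7 values in {P, R, S, T, U, V, W} must be used), so lane 7 = T.
The 6 still-open variables draw from only 6 values {P, R, S, U, V, W}, so each is used; only lane 1 can be W, hence lane 1 = W.
Among the 5 still-open variables, P fits only lane 2 (and all 5 values in {P, R, S, U, V} must be used), so lane 2 = P.

P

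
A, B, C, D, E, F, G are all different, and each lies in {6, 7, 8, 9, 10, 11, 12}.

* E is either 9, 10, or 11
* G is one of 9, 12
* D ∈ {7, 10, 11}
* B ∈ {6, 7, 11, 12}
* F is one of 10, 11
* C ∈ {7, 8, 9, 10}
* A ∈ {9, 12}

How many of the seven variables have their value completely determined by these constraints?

3

The 7 variables draw from only 7 values {6, 7, 8, 9, 10, 11, 12}, so each is used; only B can be 6, hence B = 6.
The 6 still-open variables together cover exactly {7, 8, 9, 10, 11, 12} — 6 values for 6 variables — and 8 appears only in C's list, so C = 8.
The 5 still-open variables draw from only 5 values {7, 9, 10, 11, 12}, so each is used; only D can be 7, hence D = 7.
The 2 variables A and G are confined to {9, 12}, which locks those values in; drop them from E.
Determined: B=6, C=8, D=7. The other variables each still have more than one consistent value. That makes 3.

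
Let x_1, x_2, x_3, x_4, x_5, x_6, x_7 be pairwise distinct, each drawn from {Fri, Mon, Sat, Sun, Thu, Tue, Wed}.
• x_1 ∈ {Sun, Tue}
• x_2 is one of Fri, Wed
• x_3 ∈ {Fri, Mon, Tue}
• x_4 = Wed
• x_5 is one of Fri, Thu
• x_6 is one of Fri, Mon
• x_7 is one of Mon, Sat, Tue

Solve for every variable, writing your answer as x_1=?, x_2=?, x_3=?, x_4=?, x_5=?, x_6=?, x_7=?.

x_4's domain is down to {Wed}, so x_4 = Wed. Eliminate Wed elsewhere: x_2.
x_2 has just one choice, so x_2 = Fri. Eliminate Fri elsewhere: x_3, x_5, x_6.
That leaves x_5 = Thu.
x_6 has just one choice, so x_6 = Mon. So x_3, x_7 can't be Mon.
x_3's domain is down to {Tue}, so x_3 = Tue. Strike Tue from x_1, x_7.
x_7 must be Sat (only option left).
That leaves x_1 = Sun.

x_1=Sun, x_2=Fri, x_3=Tue, x_4=Wed, x_5=Thu, x_6=Mon, x_7=Sat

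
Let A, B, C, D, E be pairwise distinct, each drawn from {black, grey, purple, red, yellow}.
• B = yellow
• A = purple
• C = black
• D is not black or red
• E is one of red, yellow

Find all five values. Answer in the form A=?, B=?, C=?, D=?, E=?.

A=purple, B=yellow, C=black, D=grey, E=red

A must be purple (only option left). Remove purple from D.
B has just one choice, so B = yellow. Strike yellow from D, E.
C's domain is down to {black}, so C = black.
D's domain is down to {grey}, so D = grey.
That leaves E = red.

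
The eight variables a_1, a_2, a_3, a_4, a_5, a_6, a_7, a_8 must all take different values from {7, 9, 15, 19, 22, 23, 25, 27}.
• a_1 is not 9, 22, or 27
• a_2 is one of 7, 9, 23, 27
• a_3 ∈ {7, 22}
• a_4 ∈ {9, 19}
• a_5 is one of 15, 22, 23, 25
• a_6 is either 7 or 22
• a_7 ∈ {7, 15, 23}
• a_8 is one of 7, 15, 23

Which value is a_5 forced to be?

25

The 8 variables together cover exactly {7, 9, 15, 19, 22, 23, 25, 27} — 8 values for 8 variables — and 27 appears only in a_2's list, so a_2 = 27.
The 7 still-open variables together cover exactly {7, 9, 15, 19, 22, 23, 25} — 7 values for 7 variables — and 9 appears only in a_4's list, so a_4 = 9.
The 6 still-open variables together cover exactly {7, 15, 19, 22, 23, 25} — 6 values for 6 variables — and 19 appears only in a_1's list, so a_1 = 19.
The 5 still-open variables together cover exactly {7, 15, 22, 23, 25} — 5 values for 5 variables — and 25 appears only in a_5's list, so a_5 = 25.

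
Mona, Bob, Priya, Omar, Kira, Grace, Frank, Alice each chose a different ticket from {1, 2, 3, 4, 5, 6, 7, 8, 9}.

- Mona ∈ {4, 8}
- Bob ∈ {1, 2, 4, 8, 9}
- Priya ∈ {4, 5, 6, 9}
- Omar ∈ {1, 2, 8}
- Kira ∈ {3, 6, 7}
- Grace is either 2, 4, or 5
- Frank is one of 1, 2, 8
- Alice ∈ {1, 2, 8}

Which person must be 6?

Priya

Omar, Frank, Alice share exactly the 3 values {1, 2, 8}; by pigeonhole those values go to them, so strike 1, 2, 8 from Mona, Bob, Grace.
Mona has just one choice, so Mona = 4. So Bob, Priya, Grace can't be 4.
Bob must be 9 (only option left). Eliminate 9 elsewhere: Priya.
Grace has just one choice, so Grace = 5. Remove 5 from Priya.
So 6 goes to Priya.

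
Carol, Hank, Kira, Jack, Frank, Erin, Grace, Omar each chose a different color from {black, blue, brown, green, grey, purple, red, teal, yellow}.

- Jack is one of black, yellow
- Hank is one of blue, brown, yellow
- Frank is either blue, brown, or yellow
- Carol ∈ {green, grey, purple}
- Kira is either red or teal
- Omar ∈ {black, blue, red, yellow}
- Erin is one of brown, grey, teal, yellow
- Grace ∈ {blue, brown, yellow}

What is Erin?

grey

Hank, Frank, Grace share exactly the 3 values {blue, brown, yellow}; by pigeonhole those values go to them, so strike blue, brown, yellow from Jack, Erin, Omar.
Jack's domain is down to {black}, so Jack = black. Strike black from Omar.
Omar has just one choice, so Omar = red. Eliminate red elsewhere: Kira.
Kira has just one choice, so Kira = teal. So Erin can't be teal.
So Erin = grey.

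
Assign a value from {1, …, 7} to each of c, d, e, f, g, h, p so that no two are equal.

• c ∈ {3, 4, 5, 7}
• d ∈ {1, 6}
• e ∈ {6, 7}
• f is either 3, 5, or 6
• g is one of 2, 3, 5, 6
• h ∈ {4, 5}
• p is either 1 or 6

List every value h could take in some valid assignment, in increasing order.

4, 5

The 7 variables together cover exactly {1, 2, 3, 4, 5, 6, 7} — 7 values for 7 variables — and 2 appears only in g's list, so g = 2.
d and p between them cover only {1, 6} — a naked pair. Remove those values from e, f.
That leaves e = 7. So c can't be 7.
No further eliminations apply; h can still be any of 4, 5.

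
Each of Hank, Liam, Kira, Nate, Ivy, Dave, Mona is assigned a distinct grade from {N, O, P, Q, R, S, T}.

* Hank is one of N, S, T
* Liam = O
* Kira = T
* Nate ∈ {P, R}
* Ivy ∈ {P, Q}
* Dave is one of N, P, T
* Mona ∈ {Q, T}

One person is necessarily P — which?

Ivy

Liam must be O (only option left).
That leaves Kira = T. Strike T from Hank, Dave, Mona.
That leaves Mona = Q. So Ivy can't be Q.
So P goes to Ivy.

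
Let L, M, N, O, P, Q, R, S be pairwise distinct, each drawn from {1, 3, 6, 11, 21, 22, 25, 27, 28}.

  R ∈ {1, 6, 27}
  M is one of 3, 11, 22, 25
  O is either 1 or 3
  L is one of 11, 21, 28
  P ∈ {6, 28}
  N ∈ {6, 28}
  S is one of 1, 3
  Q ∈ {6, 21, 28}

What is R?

27

N and P share exactly the 2 values {6, 28}; by pigeonhole those values go to them, so strike 6, 28 from L, Q, R.
Q must be 21 (only option left). Remove 21 from L.
L has just one choice, so L = 11. Strike 11 from M.
The 2 variables O and S are confined to {1, 3}, which locks those values in; drop them from M, R.
So R = 27.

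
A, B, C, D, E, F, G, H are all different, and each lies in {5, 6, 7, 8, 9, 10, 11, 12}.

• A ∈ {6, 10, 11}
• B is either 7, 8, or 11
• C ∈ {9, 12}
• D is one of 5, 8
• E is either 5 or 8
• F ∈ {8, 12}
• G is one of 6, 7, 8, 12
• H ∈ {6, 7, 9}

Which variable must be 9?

C

Among the 8 variables, 10 fits only A (and all 8 values in {5, 6, 7, 8, 9, 10, 11, 12} must be used), so A = 10.
Among the 7 still-open variables, 11 fits only B (and all 7 values in {5, 6, 7, 8, 9, 11, 12} must be used), so B = 11.
The 2 variables D and E are confined to {5, 8}, which locks those values in; drop them from F, G.
F's domain is down to {12}, so F = 12. Remove 12 from C, G.
So 9 goes to C.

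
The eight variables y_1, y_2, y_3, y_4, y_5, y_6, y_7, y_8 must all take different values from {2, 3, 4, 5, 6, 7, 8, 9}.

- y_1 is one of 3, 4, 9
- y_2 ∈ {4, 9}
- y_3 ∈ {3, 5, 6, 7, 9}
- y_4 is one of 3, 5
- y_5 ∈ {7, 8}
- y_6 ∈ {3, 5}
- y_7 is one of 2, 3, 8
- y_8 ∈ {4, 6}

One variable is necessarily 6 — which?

Among the 8 variables, 2 fits only y_7 (and all 8 values in {2, 3, 4, 5, 6, 7, 8, 9} must be used), so y_7 = 2.
The 7 still-open variables draw from only 7 values {3, 4, 5, 6, 7, 8, 9}, so each is used; only y_5 can be 8, hence y_5 = 8.
The 6 still-open variables together cover exactly {3, 4, 5, 6, 7, 9} — 6 values for 6 variables — and 7 appears only in y_3's list, so y_3 = 7.
The 5 still-open variables together cover exactly {3, 4, 5, 6, 9} — 5 values for 5 variables — and 6 appears only in y_8's list, so y_8 = 6.

y_8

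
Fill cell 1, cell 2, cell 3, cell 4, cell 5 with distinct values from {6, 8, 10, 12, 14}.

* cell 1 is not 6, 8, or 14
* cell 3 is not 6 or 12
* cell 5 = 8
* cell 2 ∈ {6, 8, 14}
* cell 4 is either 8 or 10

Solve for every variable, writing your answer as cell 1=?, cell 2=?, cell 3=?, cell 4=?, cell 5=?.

cell 1=12, cell 2=6, cell 3=14, cell 4=10, cell 5=8

cell 5's domain is down to {8}, so cell 5 = 8. Eliminate 8 elsewhere: cell 2, cell 3, cell 4.
That leaves cell 4 = 10. Strike 10 from cell 1, cell 3.
cell 1 has just one choice, so cell 1 = 12.
That leaves cell 3 = 14. So cell 2 can't be 14.
That leaves cell 2 = 6.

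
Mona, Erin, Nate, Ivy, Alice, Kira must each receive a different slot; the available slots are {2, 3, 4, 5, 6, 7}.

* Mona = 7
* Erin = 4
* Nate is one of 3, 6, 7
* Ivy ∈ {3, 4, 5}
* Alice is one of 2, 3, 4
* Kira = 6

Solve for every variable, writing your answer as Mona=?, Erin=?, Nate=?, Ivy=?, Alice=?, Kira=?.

Mona=7, Erin=4, Nate=3, Ivy=5, Alice=2, Kira=6

Mona's domain is down to {7}, so Mona = 7. So Nate can't be 7.
Erin has just one choice, so Erin = 4. So Ivy, Alice can't be 4.
That leaves Kira = 6. So Nate can't be 6.
That leaves Nate = 3. So Ivy, Alice can't be 3.
Ivy has just one choice, so Ivy = 5.
Alice must be 2 (only option left).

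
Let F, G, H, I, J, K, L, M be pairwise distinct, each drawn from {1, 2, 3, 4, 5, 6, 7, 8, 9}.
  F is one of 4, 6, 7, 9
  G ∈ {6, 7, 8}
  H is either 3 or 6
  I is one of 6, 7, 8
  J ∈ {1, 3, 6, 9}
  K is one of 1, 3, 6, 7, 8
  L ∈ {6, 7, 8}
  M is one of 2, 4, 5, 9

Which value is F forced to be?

G, I, L between them cover only {6, 7, 8} — a naked triple. Remove those values from F, H, J, K.
H's domain is down to {3}, so H = 3. Strike 3 from J, K.
That leaves K = 1. Remove 1 from J.
That leaves J = 9. So F, M can't be 9.
So F = 4.

4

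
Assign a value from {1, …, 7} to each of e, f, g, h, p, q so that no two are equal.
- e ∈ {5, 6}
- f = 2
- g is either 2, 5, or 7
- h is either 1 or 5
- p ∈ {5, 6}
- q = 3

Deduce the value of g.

7

f has just one choice, so f = 2. Remove 2 from g.
q's domain is down to {3}, so q = 3.
Among the 4 still-open variables, 1 fits only h (and all 4 values in {1, 5, 6, 7} must be used), so h = 1.
The 3 still-open variables draw from only 3 values {5, 6, 7}, so each is used; only g can be 7, hence g = 7.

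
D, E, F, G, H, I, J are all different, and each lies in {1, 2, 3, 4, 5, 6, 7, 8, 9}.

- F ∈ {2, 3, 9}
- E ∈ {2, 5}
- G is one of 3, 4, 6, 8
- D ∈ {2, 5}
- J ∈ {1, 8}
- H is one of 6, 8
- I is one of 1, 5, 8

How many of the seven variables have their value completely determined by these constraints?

1

The 2 variables D and E are confined to {2, 5}, which locks those values in; drop them from F, I.
I and J between them cover only {1, 8} — a naked pair. Remove those values from G, H.
H's domain is down to {6}, so H = 6. Strike 6 from G.
Determined: H=6. The other variables each still have more than one consistent value. That makes 1.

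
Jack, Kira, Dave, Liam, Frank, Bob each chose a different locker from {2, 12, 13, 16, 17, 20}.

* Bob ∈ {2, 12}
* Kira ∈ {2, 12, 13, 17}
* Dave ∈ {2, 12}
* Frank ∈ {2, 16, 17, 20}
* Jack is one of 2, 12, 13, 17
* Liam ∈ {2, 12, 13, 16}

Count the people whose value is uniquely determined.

2

The 6 variables together cover exactly {2, 12, 13, 16, 17, 20} — 6 values for 6 variables — and 20 appears only in Frank's list, so Frank = 20.
Among the 5 still-open variables, 16 fits only Liam (and all 5 values in {2, 12, 13, 16, 17} must be used), so Liam = 16.
Dave and Bob share exactly the 2 values {2, 12}; by pigeonhole those values go to them, so strike 2, 12 from Jack, Kira.
Determined: Liam=16, Frank=20. The other people each still have more than one consistent value. That makes 2.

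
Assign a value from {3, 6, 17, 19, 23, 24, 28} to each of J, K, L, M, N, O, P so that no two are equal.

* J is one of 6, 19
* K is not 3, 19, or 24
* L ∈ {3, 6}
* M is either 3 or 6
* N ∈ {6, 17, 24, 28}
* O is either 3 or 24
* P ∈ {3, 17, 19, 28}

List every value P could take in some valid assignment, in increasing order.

17, 28

Among the 7 variables, 23 fits only K (and all 7 values in {3, 6, 17, 19, 23, 24, 28} must be used), so K = 23.
L and M between them cover only {3, 6} — a naked pair. Remove those values from J, N, O, P.
J's domain is down to {19}, so J = 19. Eliminate 19 elsewhere: P.
O's domain is down to {24}, so O = 24. Remove 24 from N.
No further eliminations apply; P can still be any of 17, 28.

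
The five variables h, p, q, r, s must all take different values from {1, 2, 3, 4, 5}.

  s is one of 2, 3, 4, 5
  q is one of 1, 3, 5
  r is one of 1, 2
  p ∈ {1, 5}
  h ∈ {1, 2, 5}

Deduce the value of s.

Among the 5 variables, 4 fits only s (and all 5 values in {1, 2, 3, 4, 5} must be used), so s = 4.

4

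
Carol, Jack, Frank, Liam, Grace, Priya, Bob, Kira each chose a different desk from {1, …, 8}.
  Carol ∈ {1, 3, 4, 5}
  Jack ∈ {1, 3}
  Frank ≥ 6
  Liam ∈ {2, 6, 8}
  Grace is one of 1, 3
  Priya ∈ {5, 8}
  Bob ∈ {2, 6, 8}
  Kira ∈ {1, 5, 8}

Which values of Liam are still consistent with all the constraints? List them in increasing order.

The 8 variables together cover exactly {1, 2, 3, 4, 5, 6, 7, 8} — 8 values for 8 variables — and 4 appears only in Carol's list, so Carol = 4.
The 7 still-open variables together cover exactly {1, 2, 3, 5, 6, 7, 8} — 7 values for 7 variables — and 7 appears only in Frank's list, so Frank = 7.
Jack and Grace between them cover only {1, 3} — a naked pair. Remove those values from Kira.
Priya and Kira share exactly the 2 values {5, 8}; by pigeonhole those values go to them, so strike 5, 8 from Liam, Bob.
No further eliminations apply; Liam can still be any of 2, 6.

2, 6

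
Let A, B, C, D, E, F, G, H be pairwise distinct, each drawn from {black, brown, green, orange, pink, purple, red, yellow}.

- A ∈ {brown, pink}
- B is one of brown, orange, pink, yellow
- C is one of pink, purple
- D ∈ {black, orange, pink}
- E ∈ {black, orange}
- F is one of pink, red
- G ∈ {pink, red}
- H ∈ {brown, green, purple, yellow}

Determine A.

brown

The 8 variables together cover exactly {black, brown, green, orange, pink, purple, red, yellow} — 8 values for 8 variables — and green appears only in H's list, so H = green.
The 7 still-open variables together cover exactly {black, brown, orange, pink, purple, red, yellow} — 7 values for 7 variables — and purple appears only in C's list, so C = purple.
The 6 still-open variables draw from only 6 values {black, brown, orange, pink, red, yellow}, so each is used; only B can be yellow, hence B = yellow.
Among the 5 still-open variables, brown fits only A (and all 5 values in {black, brown, orange, pink, red} must be used), so A = brown.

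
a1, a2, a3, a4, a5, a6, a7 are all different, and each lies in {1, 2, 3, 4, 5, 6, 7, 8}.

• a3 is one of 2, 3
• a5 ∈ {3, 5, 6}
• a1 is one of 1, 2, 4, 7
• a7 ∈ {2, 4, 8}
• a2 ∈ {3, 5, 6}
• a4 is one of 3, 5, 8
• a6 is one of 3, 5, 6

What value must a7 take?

a2, a5, a6 share exactly the 3 values {3, 5, 6}; by pigeonhole those values go to them, so strike 3, 5, 6 from a3, a4.
a3 must be 2 (only option left). Eliminate 2 elsewhere: a1, a7.
a4 must be 8 (only option left). So a7 can't be 8.
So a7 = 4.

4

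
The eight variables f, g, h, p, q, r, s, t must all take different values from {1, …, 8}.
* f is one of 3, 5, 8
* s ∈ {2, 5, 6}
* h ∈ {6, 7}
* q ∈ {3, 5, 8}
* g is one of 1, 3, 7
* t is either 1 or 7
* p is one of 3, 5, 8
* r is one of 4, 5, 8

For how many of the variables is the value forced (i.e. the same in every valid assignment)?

The 8 variables together cover exactly {1, 2, 3, 4, 5, 6, 7, 8} — 8 values for 8 variables — and 2 appears only in s's list, so s = 2.
Among the 7 still-open variables, 4 fits only r (and all 7 values in {1, 3, 4, 5, 6, 7, 8} must be used), so r = 4.
The 6 still-open variables draw from only 6 values {1, 3, 5, 6, 7, 8}, so each is used; only h can be 6, hence h = 6.
The 3 variables f, p, q are confined to {3, 5, 8}, which locks those values in; drop them from g.
Determined: h=6, r=4, s=2. The other variables each still have more than one consistent value. That makes 3.

3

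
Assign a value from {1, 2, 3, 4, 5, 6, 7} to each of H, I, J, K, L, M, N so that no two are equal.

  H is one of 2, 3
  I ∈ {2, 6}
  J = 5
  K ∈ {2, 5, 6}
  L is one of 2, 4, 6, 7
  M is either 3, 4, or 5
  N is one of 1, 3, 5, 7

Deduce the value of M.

J must be 5 (only option left). Strike 5 from K, M, N.
The 6 still-open variables draw from only 6 values {1, 2, 3, 4, 6, 7}, so each is used; only N can be 1, hence N = 1.
The 5 still-open variables together cover exactly {2, 3, 4, 6, 7} — 5 values for 5 variables — and 7 appears only in L's list, so L = 7.
The 4 still-open variables draw from only 4 values {2, 3, 4, 6}, so each is used; only M can be 4, hence M = 4.

4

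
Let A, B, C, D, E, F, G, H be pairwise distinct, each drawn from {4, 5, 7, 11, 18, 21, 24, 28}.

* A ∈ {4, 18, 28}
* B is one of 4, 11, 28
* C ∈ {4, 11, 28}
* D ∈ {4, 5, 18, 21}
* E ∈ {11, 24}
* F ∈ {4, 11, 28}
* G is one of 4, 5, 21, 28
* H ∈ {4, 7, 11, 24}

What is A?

The 8 variables draw from only 8 values {4, 5, 7, 11, 18, 21, 24, 28}, so each is used; only H can be 7, hence H = 7.
Among the 7 still-open variables, 24 fits only E (and all 7 values in {4, 5, 11, 18, 21, 24, 28} must be used), so E = 24.
B, C, F share exactly the 3 values {4, 11, 28}; by pigeonhole those values go to them, so strike 4, 11, 28 from A, D, G.
So A = 18.

18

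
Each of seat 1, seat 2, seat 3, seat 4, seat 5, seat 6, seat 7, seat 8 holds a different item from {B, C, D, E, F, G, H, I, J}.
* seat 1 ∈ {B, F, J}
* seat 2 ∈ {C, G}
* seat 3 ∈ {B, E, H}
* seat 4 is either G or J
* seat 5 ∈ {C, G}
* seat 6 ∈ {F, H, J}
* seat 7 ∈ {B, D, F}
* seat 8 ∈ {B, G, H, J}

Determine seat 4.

J

The 8 variables together cover exactly {B, C, D, E, F, G, H, J} — 8 values for 8 variables — and D appears only in seat 7's list, so seat 7 = D.
Among the 7 still-open variables, E fits only seat 3 (and all 7 values in {B, C, E, F, G, H, J} must be used), so seat 3 = E.
seat 2 and seat 5 between them cover only {C, G} — a naked pair. Remove those values from seat 4, seat 8.
So seat 4 = J.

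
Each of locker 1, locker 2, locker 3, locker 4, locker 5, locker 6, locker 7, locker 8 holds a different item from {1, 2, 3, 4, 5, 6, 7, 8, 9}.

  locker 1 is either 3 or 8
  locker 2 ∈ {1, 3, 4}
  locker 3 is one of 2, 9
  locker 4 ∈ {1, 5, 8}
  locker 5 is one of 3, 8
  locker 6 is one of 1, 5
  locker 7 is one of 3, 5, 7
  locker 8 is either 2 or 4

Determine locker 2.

4

The 8 variables together cover exactly {1, 2, 3, 4, 5, 7, 8, 9} — 8 values for 8 variables — and 7 appears only in locker 7's list, so locker 7 = 7.
The 7 still-open variables together cover exactly {1, 2, 3, 4, 5, 8, 9} — 7 values for 7 variables — and 9 appears only in locker 3's list, so locker 3 = 9.
The 6 still-open variables draw from only 6 values {1, 2, 3, 4, 5, 8}, so each is used; only locker 8 can be 2, hence locker 8 = 2.
Among the 5 still-open variables, 4 fits only locker 2 (and all 5 values in {1, 3, 4, 5, 8} must be used), so locker 2 = 4.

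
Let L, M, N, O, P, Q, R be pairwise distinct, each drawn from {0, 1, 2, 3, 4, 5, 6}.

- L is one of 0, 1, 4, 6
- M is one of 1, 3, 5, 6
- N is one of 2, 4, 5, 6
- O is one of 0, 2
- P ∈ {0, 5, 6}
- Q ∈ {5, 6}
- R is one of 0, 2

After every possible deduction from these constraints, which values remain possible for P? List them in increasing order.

5, 6

Among the 7 variables, 3 fits only M (and all 7 values in {0, 1, 2, 3, 4, 5, 6} must be used), so M = 3.
The 6 still-open variables together cover exactly {0, 1, 2, 4, 5, 6} — 6 values for 6 variables — and 1 appears only in L's list, so L = 1.
The 5 still-open variables draw from only 5 values {0, 2, 4, 5, 6}, so each is used; only N can be 4, hence N = 4.
The 2 variables O and R are confined to {0, 2}, which locks those values in; drop them from P.
No further eliminations apply; P can still be any of 5, 6.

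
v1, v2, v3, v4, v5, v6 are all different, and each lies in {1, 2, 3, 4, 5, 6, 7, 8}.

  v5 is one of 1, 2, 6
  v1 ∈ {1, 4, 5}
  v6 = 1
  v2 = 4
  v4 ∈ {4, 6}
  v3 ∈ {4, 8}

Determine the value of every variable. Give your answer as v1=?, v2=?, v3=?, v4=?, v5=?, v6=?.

v1=5, v2=4, v3=8, v4=6, v5=2, v6=1

v2's domain is down to {4}, so v2 = 4. Remove 4 from v1, v3, v4.
That leaves v3 = 8.
That leaves v4 = 6. Remove 6 from v5.
v6's domain is down to {1}, so v6 = 1. Strike 1 from v1, v5.
v1 has just one choice, so v1 = 5.
v5's domain is down to {2}, so v5 = 2.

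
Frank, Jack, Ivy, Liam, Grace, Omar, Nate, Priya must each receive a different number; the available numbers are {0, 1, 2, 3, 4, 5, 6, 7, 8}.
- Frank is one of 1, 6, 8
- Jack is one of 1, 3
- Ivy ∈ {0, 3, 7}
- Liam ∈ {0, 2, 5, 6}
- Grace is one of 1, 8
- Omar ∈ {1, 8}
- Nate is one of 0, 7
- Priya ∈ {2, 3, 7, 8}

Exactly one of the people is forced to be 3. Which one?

The 8 variables draw from only 8 values {0, 1, 2, 3, 5, 6, 7, 8}, so each is used; only Liam can be 5, hence Liam = 5.
The 7 still-open variables draw from only 7 values {0, 1, 2, 3, 6, 7, 8}, so each is used; only Priya can be 2, hence Priya = 2.
Among the 6 still-open variables, 6 fits only Frank (and all 6 values in {0, 1, 3, 6, 7, 8} must be used), so Frank = 6.
Grace and Omar share exactly the 2 values {1, 8}; by pigeonhole those values go to them, so strike 1, 8 from Jack.
So 3 goes to Jack.

Jack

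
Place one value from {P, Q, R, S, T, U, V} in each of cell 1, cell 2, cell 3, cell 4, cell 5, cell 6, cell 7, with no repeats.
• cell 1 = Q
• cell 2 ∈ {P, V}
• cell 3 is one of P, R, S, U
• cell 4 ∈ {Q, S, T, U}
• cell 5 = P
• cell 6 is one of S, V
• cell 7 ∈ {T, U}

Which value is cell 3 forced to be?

R

cell 1's domain is down to {Q}, so cell 1 = Q. Remove Q from cell 4.
cell 5 has just one choice, so cell 5 = P. Strike P from cell 2, cell 3.
cell 2 has just one choice, so cell 2 = V. Strike V from cell 6.
cell 6 has just one choice, so cell 6 = S. Strike S from cell 3, cell 4.
The 3 still-open variables draw from only 3 values {R, T, U}, so each is used; only cell 3 can be R, hence cell 3 = R.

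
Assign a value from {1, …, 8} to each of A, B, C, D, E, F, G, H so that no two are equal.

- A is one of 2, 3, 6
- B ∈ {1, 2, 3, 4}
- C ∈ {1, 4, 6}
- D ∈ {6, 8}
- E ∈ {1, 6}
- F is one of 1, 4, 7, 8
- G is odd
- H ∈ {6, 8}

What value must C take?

Among the 8 variables, 5 fits only G (and all 8 values in {1, 2, 3, 4, 5, 6, 7, 8} must be used), so G = 5.
Among the 7 still-open variables, 7 fits only F (and all 7 values in {1, 2, 3, 4, 6, 7, 8} must be used), so F = 7.
D and H between them cover only {6, 8} — a naked pair. Remove those values from A, C, E.
E has just one choice, so E = 1. So B, C can't be 1.
So C = 4.

4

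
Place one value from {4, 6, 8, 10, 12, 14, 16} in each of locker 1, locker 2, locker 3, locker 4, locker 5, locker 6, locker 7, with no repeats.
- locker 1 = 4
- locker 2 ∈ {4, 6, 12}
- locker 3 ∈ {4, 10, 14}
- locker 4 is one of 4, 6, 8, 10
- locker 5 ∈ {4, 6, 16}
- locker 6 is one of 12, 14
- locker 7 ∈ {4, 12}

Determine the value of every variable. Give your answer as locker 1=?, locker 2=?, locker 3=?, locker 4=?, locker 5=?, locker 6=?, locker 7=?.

locker 1's domain is down to {4}, so locker 1 = 4. So locker 2, locker 3, locker 4, locker 5, locker 7 can't be 4.
locker 7 must be 12 (only option left). Eliminate 12 elsewhere: locker 2, locker 6.
locker 2 has just one choice, so locker 2 = 6. Eliminate 6 elsewhere: locker 4, locker 5.
locker 5 has just one choice, so locker 5 = 16.
locker 6 must be 14 (only option left). Remove 14 from locker 3.
locker 3's domain is down to {10}, so locker 3 = 10. Remove 10 from locker 4.
locker 4's domain is down to {8}, so locker 4 = 8.

locker 1=4, locker 2=6, locker 3=10, locker 4=8, locker 5=16, locker 6=14, locker 7=12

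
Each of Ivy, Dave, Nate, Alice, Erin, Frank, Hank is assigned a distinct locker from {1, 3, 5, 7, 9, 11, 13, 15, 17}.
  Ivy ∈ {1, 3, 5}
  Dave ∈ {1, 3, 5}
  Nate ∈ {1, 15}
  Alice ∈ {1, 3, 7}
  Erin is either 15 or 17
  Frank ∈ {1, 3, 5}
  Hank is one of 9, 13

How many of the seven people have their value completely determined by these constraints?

3

The 3 variables Ivy, Dave, Frank are confined to {1, 3, 5}, which locks those values in; drop them from Nate, Alice.
Nate has just one choice, so Nate = 15. Strike 15 from Erin.
Alice's domain is down to {7}, so Alice = 7.
Erin must be 17 (only option left).
Determined: Nate=15, Alice=7, Erin=17. The other people each still have more than one consistent value. That makes 3.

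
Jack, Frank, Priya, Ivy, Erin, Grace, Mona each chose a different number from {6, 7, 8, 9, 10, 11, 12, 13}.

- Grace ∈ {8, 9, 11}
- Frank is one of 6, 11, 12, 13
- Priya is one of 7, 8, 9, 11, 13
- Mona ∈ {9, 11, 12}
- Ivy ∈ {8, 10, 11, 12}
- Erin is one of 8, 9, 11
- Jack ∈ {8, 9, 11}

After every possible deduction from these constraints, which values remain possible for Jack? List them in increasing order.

8, 9, 11

The 3 variables Jack, Erin, Grace are confined to {8, 9, 11}, which locks those values in; drop them from Frank, Priya, Ivy, Mona.
Mona must be 12 (only option left). So Frank, Ivy can't be 12.
Ivy has just one choice, so Ivy = 10.
No further eliminations apply; Jack can still be any of 8, 9, 11.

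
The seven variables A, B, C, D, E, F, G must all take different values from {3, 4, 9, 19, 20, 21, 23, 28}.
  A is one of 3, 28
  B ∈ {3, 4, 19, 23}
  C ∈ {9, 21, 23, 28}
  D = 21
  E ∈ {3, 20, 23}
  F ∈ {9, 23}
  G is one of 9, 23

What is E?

20

D's domain is down to {21}, so D = 21. Strike 21 from C.
F and G between them cover only {9, 23} — a naked pair. Remove those values from B, C, E.
C has just one choice, so C = 28. Strike 28 from A.
A must be 3 (only option left). Strike 3 from B, E.
So E = 20.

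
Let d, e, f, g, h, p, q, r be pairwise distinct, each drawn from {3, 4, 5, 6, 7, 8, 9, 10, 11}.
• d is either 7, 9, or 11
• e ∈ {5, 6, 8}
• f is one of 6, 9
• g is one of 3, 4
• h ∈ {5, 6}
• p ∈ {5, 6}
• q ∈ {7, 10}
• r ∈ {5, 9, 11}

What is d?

7

The 2 variables h and p are confined to {5, 6}, which locks those values in; drop them from e, f, r.
e must be 8 (only option left).
f must be 9 (only option left). Eliminate 9 elsewhere: d, r.
r must be 11 (only option left). Eliminate 11 elsewhere: d.
So d = 7.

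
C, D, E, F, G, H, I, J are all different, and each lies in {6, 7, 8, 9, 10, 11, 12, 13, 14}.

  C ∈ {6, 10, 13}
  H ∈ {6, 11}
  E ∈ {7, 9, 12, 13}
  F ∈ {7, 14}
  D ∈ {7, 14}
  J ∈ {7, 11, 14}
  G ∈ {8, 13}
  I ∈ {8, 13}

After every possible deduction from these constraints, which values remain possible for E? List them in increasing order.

D and F share exactly the 2 values {7, 14}; by pigeonhole those values go to them, so strike 7, 14 from E, J.
J has just one choice, so J = 11. Remove 11 from H.
H has just one choice, so H = 6. So C can't be 6.
The 2 variables G and I are confined to {8, 13}, which locks those values in; drop them from C, E.
C's domain is down to {10}, so C = 10.
No further eliminations apply; E can still be any of 9, 12.

9, 12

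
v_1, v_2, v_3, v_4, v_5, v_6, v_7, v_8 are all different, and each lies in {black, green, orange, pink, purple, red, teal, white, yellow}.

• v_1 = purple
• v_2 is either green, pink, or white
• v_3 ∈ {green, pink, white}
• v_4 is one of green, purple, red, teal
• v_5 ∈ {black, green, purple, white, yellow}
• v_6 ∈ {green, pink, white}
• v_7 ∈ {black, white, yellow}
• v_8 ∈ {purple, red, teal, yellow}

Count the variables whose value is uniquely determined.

1

v_1 has just one choice, so v_1 = purple. Remove purple from v_4, v_5, v_8.
v_2, v_3, v_6 between them cover only {green, pink, white} — a naked triple. Remove those values from v_4, v_5, v_7.
v_5 and v_7 share exactly the 2 values {black, yellow}; by pigeonhole those values go to them, so strike black, yellow from v_8.
Determined: v_1=purple. The other variables each still have more than one consistent value. That makes 1.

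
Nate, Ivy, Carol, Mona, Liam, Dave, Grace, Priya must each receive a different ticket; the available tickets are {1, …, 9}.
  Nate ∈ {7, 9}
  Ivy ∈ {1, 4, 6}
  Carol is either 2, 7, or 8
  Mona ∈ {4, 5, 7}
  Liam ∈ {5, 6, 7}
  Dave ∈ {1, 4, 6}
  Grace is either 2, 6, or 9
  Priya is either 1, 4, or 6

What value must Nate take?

Among the 8 variables, 8 fits only Carol (and all 8 values in {1, 2, 4, 5, 6, 7, 8, 9} must be used), so Carol = 8.
The 7 still-open variables draw from only 7 values {1, 2, 4, 5, 6, 7, 9}, so each is used; only Grace can be 2, hence Grace = 2.
The 6 still-open variables draw from only 6 values {1, 4, 5, 6, 7, 9}, so each is used; only Nate can be 9, hence Nate = 9.

9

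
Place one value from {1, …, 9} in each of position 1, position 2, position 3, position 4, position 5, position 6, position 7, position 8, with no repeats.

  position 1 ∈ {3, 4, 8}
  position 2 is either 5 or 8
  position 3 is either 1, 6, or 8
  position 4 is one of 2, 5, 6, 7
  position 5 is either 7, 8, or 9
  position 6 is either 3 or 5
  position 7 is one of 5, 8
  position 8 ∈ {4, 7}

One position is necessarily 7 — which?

position 8

position 2 and position 7 between them cover only {5, 8} — a naked pair. Remove those values from position 1, position 3, position 4, position 5, position 6.
position 6's domain is down to {3}, so position 6 = 3. Eliminate 3 elsewhere: position 1.
position 1's domain is down to {4}, so position 1 = 4. Eliminate 4 elsewhere: position 8.
So 7 goes to position 8.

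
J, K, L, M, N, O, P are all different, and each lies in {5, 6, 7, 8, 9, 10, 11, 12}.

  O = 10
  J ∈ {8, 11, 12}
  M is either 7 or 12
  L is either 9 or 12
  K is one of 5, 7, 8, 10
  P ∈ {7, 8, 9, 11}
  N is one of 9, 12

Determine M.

O has just one choice, so O = 10. Remove 10 from K.
The 6 still-open variables together cover exactly {5, 7, 8, 9, 11, 12} — 6 values for 6 variables — and 5 appears only in K's list, so K = 5.
L and N between them cover only {9, 12} — a naked pair. Remove those values from J, M, P.
So M = 7.

7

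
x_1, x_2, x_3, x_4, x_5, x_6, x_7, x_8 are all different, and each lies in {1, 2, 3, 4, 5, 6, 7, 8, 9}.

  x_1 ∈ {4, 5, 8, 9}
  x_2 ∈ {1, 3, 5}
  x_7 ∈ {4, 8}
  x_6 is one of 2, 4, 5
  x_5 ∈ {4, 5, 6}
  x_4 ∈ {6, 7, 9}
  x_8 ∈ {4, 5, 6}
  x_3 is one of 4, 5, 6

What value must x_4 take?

7

The 3 variables x_3, x_5, x_8 are confined to {4, 5, 6}, which locks those values in; drop them from x_1, x_2, x_4, x_6, x_7.
x_6 has just one choice, so x_6 = 2.
That leaves x_7 = 8. So x_1 can't be 8.
x_1's domain is down to {9}, so x_1 = 9. So x_4 can't be 9.
So x_4 = 7.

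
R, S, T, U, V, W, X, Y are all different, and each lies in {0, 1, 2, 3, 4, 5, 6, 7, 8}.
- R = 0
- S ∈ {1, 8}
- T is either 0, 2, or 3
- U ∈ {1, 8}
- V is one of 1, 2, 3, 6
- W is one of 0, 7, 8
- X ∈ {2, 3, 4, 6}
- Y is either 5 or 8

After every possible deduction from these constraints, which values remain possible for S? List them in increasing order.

1, 8

R's domain is down to {0}, so R = 0. Strike 0 from T, W.
The 2 variables S and U are confined to {1, 8}, which locks those values in; drop them from V, W, Y.
W has just one choice, so W = 7.
That leaves Y = 5.
No further eliminations apply; S can still be any of 1, 8.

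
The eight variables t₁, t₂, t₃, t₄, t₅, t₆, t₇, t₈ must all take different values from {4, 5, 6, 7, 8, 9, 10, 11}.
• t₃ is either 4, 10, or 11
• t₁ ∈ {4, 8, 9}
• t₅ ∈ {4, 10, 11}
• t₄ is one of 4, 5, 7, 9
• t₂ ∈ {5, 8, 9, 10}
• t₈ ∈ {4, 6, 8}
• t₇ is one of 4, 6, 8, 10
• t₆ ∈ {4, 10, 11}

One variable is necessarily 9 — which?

t₁

Among the 8 variables, 7 fits only t₄ (and all 8 values in {4, 5, 6, 7, 8, 9, 10, 11} must be used), so t₄ = 7.
The 7 still-open variables together cover exactly {4, 5, 6, 8, 9, 10, 11} — 7 values for 7 variables — and 5 appears only in t₂'s list, so t₂ = 5.
The 6 still-open variables draw from only 6 values {4, 6, 8, 9, 10, 11}, so each is used; only t₁ can be 9, hence t₁ = 9.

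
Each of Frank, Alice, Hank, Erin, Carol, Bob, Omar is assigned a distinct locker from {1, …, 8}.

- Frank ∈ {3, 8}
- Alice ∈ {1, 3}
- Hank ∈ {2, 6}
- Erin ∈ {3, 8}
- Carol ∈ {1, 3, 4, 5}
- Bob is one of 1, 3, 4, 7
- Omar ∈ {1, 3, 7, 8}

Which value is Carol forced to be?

5

The 2 variables Frank and Erin are confined to {3, 8}, which locks those values in; drop them from Alice, Carol, Bob, Omar.
That leaves Alice = 1. Eliminate 1 elsewhere: Carol, Bob, Omar.
That leaves Omar = 7. Strike 7 from Bob.
Bob must be 4 (only option left). Strike 4 from Carol.
So Carol = 5.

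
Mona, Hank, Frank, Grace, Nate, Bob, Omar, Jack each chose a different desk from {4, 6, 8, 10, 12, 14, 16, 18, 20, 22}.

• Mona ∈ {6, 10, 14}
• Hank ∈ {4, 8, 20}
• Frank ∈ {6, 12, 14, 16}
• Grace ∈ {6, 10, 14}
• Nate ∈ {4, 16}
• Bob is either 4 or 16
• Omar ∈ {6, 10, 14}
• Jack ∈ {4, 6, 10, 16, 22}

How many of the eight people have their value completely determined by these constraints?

The 2 variables Nate and Bob are confined to {4, 16}, which locks those values in; drop them from Hank, Frank, Jack.
The 3 variables Mona, Grace, Omar are confined to {6, 10, 14}, which locks those values in; drop them from Frank, Jack.
Frank must be 12 (only option left).
Jack has just one choice, so Jack = 22.
Determined: Frank=12, Jack=22. The other people each still have more than one consistent value. That makes 2.

2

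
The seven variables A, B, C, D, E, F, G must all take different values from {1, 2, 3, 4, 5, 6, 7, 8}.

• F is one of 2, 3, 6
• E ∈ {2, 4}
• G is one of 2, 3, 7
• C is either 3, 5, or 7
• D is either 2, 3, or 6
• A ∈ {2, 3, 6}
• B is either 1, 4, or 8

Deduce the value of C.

A, D, F share exactly the 3 values {2, 3, 6}; by pigeonhole those values go to them, so strike 2, 3, 6 from C, E, G.
E has just one choice, so E = 4. Remove 4 from B.
That leaves G = 7. Strike 7 from C.
So C = 5.

5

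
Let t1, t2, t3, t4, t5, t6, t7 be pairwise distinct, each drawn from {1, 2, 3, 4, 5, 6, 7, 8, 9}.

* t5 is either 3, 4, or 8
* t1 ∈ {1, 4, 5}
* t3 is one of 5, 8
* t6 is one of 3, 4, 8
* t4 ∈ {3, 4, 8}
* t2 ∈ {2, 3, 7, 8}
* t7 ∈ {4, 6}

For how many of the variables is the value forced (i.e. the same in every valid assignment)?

The 3 variables t4, t5, t6 are confined to {3, 4, 8}, which locks those values in; drop them from t1, t2, t3, t7.
That leaves t3 = 5. Eliminate 5 elsewhere: t1.
t7's domain is down to {6}, so t7 = 6.
t1's domain is down to {1}, so t1 = 1.
Determined: t1=1, t3=5, t7=6. The other variables each still have more than one consistent value. That makes 3.

3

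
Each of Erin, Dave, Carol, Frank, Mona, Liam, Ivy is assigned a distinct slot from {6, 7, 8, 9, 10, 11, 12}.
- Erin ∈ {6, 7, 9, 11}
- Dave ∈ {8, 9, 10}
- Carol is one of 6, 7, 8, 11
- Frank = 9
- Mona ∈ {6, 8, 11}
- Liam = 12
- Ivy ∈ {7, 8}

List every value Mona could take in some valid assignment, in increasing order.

6, 8, 11

Frank has just one choice, so Frank = 9. Remove 9 from Erin, Dave.
Liam must be 12 (only option left).
The 5 still-open variables together cover exactly {6, 7, 8, 10, 11} — 5 values for 5 variables — and 10 appears only in Dave's list, so Dave = 10.
No further eliminations apply; Mona can still be any of 6, 8, 11.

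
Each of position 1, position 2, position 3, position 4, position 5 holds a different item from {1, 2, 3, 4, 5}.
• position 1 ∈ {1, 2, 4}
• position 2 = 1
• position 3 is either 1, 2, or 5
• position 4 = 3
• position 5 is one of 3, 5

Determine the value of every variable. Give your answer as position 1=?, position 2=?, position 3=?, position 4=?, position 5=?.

position 2 has just one choice, so position 2 = 1. Eliminate 1 elsewhere: position 1, position 3.
That leaves position 4 = 3. Strike 3 from position 5.
That leaves position 5 = 5. Eliminate 5 elsewhere: position 3.
That leaves position 3 = 2. Strike 2 from position 1.
That leaves position 1 = 4.

position 1=4, position 2=1, position 3=2, position 4=3, position 5=5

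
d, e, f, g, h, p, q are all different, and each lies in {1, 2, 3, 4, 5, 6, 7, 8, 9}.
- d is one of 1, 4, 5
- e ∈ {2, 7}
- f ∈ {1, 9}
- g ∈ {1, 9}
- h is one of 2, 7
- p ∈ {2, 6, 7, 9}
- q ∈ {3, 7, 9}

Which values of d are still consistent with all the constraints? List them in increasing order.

e and h between them cover only {2, 7} — a naked pair. Remove those values from p, q.
f and g share exactly the 2 values {1, 9}; by pigeonhole those values go to them, so strike 1, 9 from d, p, q.
p must be 6 (only option left).
q's domain is down to {3}, so q = 3.
No further eliminations apply; d can still be any of 4, 5.

4, 5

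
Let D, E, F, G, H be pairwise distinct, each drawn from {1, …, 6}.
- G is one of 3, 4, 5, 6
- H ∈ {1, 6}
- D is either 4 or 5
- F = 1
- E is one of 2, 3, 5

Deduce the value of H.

6

F's domain is down to {1}, so F = 1. Strike 1 from H.
So H = 6.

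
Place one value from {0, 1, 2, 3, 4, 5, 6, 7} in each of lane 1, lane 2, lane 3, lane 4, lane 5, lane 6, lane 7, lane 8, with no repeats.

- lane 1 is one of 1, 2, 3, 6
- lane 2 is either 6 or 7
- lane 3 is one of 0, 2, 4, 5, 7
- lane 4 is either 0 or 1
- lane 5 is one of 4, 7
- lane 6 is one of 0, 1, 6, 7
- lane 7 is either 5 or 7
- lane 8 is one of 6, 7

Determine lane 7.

Among the 8 variables, 3 fits only lane 1 (and all 8 values in {0, 1, 2, 3, 4, 5, 6, 7} must be used), so lane 1 = 3.
The 7 still-open variables together cover exactly {0, 1, 2, 4, 5, 6, 7} — 7 values for 7 variables — and 2 appears only in lane 3's list, so lane 3 = 2.
The 6 still-open variables together cover exactly {0, 1, 4, 5, 6, 7} — 6 values for 6 variables — and 4 appears only in lane 5's list, so lane 5 = 4.
The 5 still-open variables together cover exactly {0, 1, 5, 6, 7} — 5 values for 5 variables — and 5 appears only in lane 7's list, so lane 7 = 5.

5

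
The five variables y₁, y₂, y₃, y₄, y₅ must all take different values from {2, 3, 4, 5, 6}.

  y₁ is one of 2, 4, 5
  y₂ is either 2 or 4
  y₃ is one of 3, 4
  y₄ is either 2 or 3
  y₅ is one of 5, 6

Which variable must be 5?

Among the 5 variables, 6 fits only y₅ (and all 5 values in {2, 3, 4, 5, 6} must be used), so y₅ = 6.
The 4 still-open variables together cover exactly {2, 3, 4, 5} — 4 values for 4 variables — and 5 appears only in y₁'s list, so y₁ = 5.

y₁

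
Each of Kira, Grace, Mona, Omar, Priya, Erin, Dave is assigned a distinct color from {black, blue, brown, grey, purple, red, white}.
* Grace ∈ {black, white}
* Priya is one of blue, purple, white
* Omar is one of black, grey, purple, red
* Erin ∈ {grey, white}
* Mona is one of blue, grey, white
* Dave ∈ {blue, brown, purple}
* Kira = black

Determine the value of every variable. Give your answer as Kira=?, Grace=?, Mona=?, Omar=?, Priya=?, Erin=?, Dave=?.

Kira has just one choice, so Kira = black. So Grace, Omar can't be black.
Grace must be white (only option left). Eliminate white elsewhere: Mona, Priya, Erin.
Erin must be grey (only option left). Strike grey from Mona, Omar.
Mona has just one choice, so Mona = blue. Remove blue from Priya, Dave.
That leaves Priya = purple. Eliminate purple elsewhere: Omar, Dave.
Dave's domain is down to {brown}, so Dave = brown.
Omar's domain is down to {red}, so Omar = red.

Kira=black, Grace=white, Mona=blue, Omar=red, Priya=purple, Erin=grey, Dave=brown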